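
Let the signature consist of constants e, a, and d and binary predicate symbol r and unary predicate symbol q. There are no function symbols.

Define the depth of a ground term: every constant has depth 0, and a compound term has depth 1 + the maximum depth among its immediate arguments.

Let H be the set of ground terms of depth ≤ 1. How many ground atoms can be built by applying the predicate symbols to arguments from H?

First count ground terms of depth ≤ 1.
With no function symbols every ground term is a constant, so there are exactly 3 ground terms at every depth bound.
N_0 = 3
N_1 = 3
Explicitly: e, a, d.
So |H| = 3.
Each predicate of arity r yields |H|^r ground atoms (one per choice of an r-tuple from H):
  r: 3^2 = 9;  q: 3
Total ground atoms: 9 + 3 = 12.

12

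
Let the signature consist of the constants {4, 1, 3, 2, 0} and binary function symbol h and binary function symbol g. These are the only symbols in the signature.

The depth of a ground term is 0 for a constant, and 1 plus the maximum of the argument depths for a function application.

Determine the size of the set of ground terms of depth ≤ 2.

If N_k denotes the number of depth-≤k ground terms, the 5 constants give N_0 = 5, and each function symbol of arity r contributes N_{k-1}^r new terms at level k: N_k = 5 + N_{k-1}^2 + N_{k-1}^2.
N_0 = 5
N_1 = 5 + 5^2 + 5^2 = 55
N_2 = 5 + 55^2 + 55^2 = 6055

6055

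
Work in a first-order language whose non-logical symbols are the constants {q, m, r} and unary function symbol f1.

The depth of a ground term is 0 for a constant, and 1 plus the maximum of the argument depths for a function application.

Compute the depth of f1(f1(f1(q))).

depth(f1(q)) = 1 + depth(q) = 1 + 0 = 1
depth(f1(f1(q))) = 1 + depth(f1(q)) = 1 + 1 = 2
depth(f1(f1(f1(q)))) = 1 + depth(f1(f1(q))) = 1 + 2 = 3

3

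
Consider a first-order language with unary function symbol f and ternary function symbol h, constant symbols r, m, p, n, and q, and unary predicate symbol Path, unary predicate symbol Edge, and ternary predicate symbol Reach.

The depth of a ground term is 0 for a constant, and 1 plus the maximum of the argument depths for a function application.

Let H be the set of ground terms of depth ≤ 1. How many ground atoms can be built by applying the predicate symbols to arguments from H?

2460645

First count ground terms of depth ≤ 1.
If N_k denotes the number of depth-≤k ground terms, the 5 constants give N_0 = 5, and each function symbol of arity r contributes N_{k-1}^r new terms at level k: N_k = 5 + N_{k-1} + N_{k-1}^3.
N_0 = 5
N_1 = 5 + 5 + 5^3 = 135
So |H| = 135.
For each predicate symbol, the number of ground atoms is |H| raised to its arity; summing:
  Path: 135;  Edge: 135;  Reach: 135^3 = 2460375
Total ground atoms: 135 + 135 + 2460375 = 2460645.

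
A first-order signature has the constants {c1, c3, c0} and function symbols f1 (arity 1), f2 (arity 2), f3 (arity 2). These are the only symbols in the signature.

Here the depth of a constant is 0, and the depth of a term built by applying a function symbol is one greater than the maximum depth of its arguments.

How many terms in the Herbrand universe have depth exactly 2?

1155

Let N_k = |{terms of depth ≤ k}|. Then N_0 = 3 and N_k = 3 + N_{k-1} + N_{k-1}^2 + N_{k-1}^2 for k ≥ 1 (one summand per function symbol, arity giving the exponent).
N_0 = 3
N_1 = 3 + 3 + 3^2 + 3^2 = 24
N_2 = 3 + 24 + 24^2 + 24^2 = 1179
Terms of depth exactly 2: N_2 − N_1 = 1179 − 24 = 1155.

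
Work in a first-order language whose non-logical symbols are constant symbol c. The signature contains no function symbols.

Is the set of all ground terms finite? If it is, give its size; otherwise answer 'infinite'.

1

There are no function symbols, so the only ground term is the single constant.
The Herbrand universe is {c}, finite with 1 element.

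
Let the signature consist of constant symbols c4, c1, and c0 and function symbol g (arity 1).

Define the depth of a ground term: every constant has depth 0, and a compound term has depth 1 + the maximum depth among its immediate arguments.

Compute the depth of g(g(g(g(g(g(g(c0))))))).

depth(g(c0)) = 1 + depth(c0) = 1 + 0 = 1
depth(g(g(c0))) = 1 + depth(g(c0)) = 1 + 1 = 2
depth(g(g(g(c0)))) = 1 + depth(g(g(c0))) = 1 + 2 = 3
depth(g(g(g(g(c0))))) = 1 + depth(g(g(g(c0)))) = 1 + 3 = 4
depth(g(g(g(g(g(c0)))))) = 1 + depth(g(g(g(g(c0))))) = 1 + 4 = 5
depth(g(g(g(g(g(g(c0))))))) = 1 + depth(g(g(g(g(g(c0)))))) = 1 + 5 = 6
depth(g(g(g(g(g(g(g(c0)))))))) = 1 + depth(g(g(g(g(g(g(c0))))))) = 1 + 6 = 7

7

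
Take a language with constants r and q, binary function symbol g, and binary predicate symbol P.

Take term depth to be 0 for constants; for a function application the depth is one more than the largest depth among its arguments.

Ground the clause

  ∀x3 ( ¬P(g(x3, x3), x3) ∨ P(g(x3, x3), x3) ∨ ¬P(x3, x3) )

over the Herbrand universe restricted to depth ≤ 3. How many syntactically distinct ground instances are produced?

1446

Ground terms of depth ≤ 3:
  Let N_k count ground terms of depth at most k. Each non-constant term of depth ≤ k is some function symbol applied to depth-≤(k−1) arguments, giving N_k = 2 + N_{k-1}^2.
  N_0 = 2
  N_1 = 2 + 2^2 = 6
  N_2 = 2 + 6^2 = 38
  N_3 = 2 + 38^2 = 1446
So there are 1446 ground terms available for substitution.
The variable x3 ranges independently over the available ground terms, and distinct assignments produce distinct instances.
Number of ground instances = 1446.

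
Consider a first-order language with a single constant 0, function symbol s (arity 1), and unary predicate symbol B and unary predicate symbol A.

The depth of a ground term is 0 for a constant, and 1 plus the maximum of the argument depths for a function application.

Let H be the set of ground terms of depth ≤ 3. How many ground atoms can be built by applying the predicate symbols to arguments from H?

First count ground terms of depth ≤ 3.
If N_k denotes the number of depth-≤k ground terms, the 1 constant gives N_0 = 1, and each function symbol of arity r contributes N_{k-1}^r new terms at level k: N_k = 1 + N_{k-1}.
N_0 = 1
N_1 = 1 + 1 = 2
N_2 = 1 + 2 = 3
N_3 = 1 + 3 = 4
So |H| = 4.
For each predicate symbol, the number of ground atoms is |H| raised to its arity; summing:
  B: 4;  A: 4
Total ground atoms: 4 + 4 = 8.

8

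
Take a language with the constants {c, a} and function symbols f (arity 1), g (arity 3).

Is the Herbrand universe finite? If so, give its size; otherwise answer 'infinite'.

The signature has at least one function symbol (f, arity 1) and at least one constant (c).
Iterating f gives infinitely many distinct ground terms: c, f(c), f(f(c)), ...
So the Herbrand universe is infinite.

infinite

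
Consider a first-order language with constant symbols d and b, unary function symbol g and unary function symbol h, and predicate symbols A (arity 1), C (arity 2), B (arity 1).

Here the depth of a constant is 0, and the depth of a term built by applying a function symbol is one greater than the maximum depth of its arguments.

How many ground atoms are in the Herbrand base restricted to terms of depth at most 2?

224

First count ground terms of depth ≤ 2.
Write N_k for the number of ground terms of depth ≤ k. A term of depth ≤ k is either a constant or a function symbol applied to arguments of depth ≤ k−1, so N_k = 2 + N_{k-1} + N_{k-1}.
N_0 = 2
N_1 = 2 + 2 + 2 = 6
N_2 = 2 + 6 + 6 = 14
So |H| = 14.
A ground atom is a predicate applied to a tuple of terms from H, so the count is the sum over predicates of |H|^arity:
  A: 14;  C: 14^2 = 196;  B: 14
Total ground atoms: 14 + 196 + 14 = 224.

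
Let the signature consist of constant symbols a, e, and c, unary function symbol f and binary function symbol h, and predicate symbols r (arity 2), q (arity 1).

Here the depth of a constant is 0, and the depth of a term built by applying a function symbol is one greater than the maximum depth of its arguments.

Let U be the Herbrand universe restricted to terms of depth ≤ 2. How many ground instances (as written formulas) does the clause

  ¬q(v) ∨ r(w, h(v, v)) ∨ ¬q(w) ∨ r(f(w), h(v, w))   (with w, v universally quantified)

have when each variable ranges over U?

59049

Ground terms of depth ≤ 2:
  Write N_k for the number of ground terms of depth ≤ k. A term of depth ≤ k is either a constant or a function symbol applied to arguments of depth ≤ k−1, so N_k = 3 + N_{k-1} + N_{k-1}^2.
  N_0 = 3
  N_1 = 3 + 3 + 3^2 = 15
  N_2 = 3 + 15 + 15^2 = 243
So there are 243 ground terms available for substitution.
The body mentions every one of the 2 quantified variables; since ground terms form a free algebra, no two substitutions collapse to the same formula.
Number of ground instances = 243^2 = 59049.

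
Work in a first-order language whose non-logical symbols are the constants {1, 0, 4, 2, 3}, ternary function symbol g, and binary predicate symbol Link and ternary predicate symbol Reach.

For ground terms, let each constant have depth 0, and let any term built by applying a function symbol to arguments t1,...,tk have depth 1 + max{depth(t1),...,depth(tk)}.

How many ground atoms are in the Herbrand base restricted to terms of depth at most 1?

First count ground terms of depth ≤ 1.
Write N_k for the number of ground terms of depth ≤ k. A term of depth ≤ k is either a constant or a function symbol applied to arguments of depth ≤ k−1, so N_k = 5 + N_{k-1}^3.
N_0 = 5
N_1 = 5 + 5^3 = 130
So |H| = 130.
For each predicate symbol, the number of ground atoms is |H| raised to its arity; summing:
  Link: 130^2 = 16900;  Reach: 130^3 = 2197000
Total ground atoms: 16900 + 2197000 = 2213900.

2213900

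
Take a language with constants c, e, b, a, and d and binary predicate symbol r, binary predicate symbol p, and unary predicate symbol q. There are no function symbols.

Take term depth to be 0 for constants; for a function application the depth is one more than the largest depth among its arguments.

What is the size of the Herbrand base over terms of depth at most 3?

First count ground terms of depth ≤ 3.
With no function symbols every ground term is a constant, so there are exactly 5 ground terms at every depth bound.
N_0 = 5
N_1 = 5
N_2 = 5
N_3 = 5
Explicitly: c, e, b, a, d.
So |H| = 5.
Each predicate of arity r yields |H|^r ground atoms (one per choice of an r-tuple from H):
  r: 5^2 = 25;  p: 5^2 = 25;  q: 5
Total ground atoms: 25 + 25 + 5 = 55.

55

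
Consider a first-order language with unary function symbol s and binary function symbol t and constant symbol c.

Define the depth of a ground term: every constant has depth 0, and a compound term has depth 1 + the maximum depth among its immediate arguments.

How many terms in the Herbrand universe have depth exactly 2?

10

Write N_k for the number of ground terms of depth ≤ k. A term of depth ≤ k is either a constant or a function symbol applied to arguments of depth ≤ k−1, so N_k = 1 + N_{k-1} + N_{k-1}^2.
N_0 = 1
N_1 = 1 + 1 + 1^2 = 3
N_2 = 1 + 3 + 3^2 = 13
Terms of depth exactly 2: N_2 − N_1 = 13 − 3 = 10.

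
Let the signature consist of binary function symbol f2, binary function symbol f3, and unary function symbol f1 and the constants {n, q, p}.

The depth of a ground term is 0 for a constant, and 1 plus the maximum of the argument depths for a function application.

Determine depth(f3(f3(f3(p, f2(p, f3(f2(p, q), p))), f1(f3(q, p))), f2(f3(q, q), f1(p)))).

depth(f2(p, q)) = 1 + max(0, 0) = 1
depth(f3(f2(p, q), p)) = 1 + max(1, 0) = 2
depth(f2(p, f3(f2(p, q), p))) = 1 + max(0, 2) = 3
depth(f3(p, f2(p, f3(f2(p, q), p)))) = 1 + max(0, 3) = 4
depth(f3(q, p)) = 1 + max(0, 0) = 1
depth(f1(f3(q, p))) = 1 + depth(f3(q, p)) = 1 + 1 = 2
depth(f3(f3(p, f2(p, f3(f2(p, q), p))), f1(f3(q, p)))) = 1 + max(4, 2) = 5
depth(f3(q, q)) = 1 + max(0, 0) = 1
depth(f1(p)) = 1 + depth(p) = 1 + 0 = 1
depth(f2(f3(q, q), f1(p))) = 1 + max(1, 1) = 2
depth(f3(f3(f3(p, f2(p, f3(f2(p, q), p))), f1(f3(q, p))), f2(f3(q, q), f1(p)))) = 1 + max(5, 2) = 6

6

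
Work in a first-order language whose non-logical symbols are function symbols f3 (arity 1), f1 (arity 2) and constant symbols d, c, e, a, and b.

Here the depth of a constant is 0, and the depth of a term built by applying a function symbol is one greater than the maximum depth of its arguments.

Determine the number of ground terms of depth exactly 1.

30

If N_k denotes the number of depth-≤k ground terms, the 5 constants give N_0 = 5, and each function symbol of arity r contributes N_{k-1}^r new terms at level k: N_k = 5 + N_{k-1} + N_{k-1}^2.
N_0 = 5
N_1 = 5 + 5 + 5^2 = 35
Terms of depth exactly 1: N_1 − N_0 = 35 − 5 = 30.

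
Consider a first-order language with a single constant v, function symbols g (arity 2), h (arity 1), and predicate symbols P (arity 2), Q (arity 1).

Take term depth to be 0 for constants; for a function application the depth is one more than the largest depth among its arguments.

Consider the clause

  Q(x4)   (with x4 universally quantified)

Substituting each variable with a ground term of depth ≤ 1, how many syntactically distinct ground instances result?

Ground terms of depth ≤ 1:
  If N_k denotes the number of depth-≤k ground terms, the 1 constant gives N_0 = 1, and each function symbol of arity r contributes N_{k-1}^r new terms at level k: N_k = 1 + N_{k-1}^2 + N_{k-1}.
  N_0 = 1
  N_1 = 1 + 1^2 + 1 = 3
So there are 3 ground terms available for substitution.
There is 1 variable to instantiate (x4),  occurring in at least one literal, so different choices give different ground instances.
Number of ground instances = 3.

3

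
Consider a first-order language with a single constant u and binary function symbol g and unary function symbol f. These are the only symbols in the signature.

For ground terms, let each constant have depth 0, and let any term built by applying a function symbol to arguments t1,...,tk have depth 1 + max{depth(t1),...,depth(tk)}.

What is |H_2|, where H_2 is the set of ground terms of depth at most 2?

Write N_k for the number of ground terms of depth ≤ k. A term of depth ≤ k is either a constant or a function symbol applied to arguments of depth ≤ k−1, so N_k = 1 + N_{k-1}^2 + N_{k-1}.
N_0 = 1
N_1 = 1 + 1^2 + 1 = 3
N_2 = 1 + 3^2 + 3 = 13

13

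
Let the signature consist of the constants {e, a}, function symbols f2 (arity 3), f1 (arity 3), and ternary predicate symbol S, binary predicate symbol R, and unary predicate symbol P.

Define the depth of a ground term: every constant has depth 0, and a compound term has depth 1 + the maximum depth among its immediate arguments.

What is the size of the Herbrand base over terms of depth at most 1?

6174

First count ground terms of depth ≤ 1.
Let N_k = |{terms of depth ≤ k}|. Then N_0 = 2 and N_k = 2 + N_{k-1}^3 + N_{k-1}^3 for k ≥ 1 (one summand per function symbol, arity giving the exponent).
N_0 = 2
N_1 = 2 + 2^3 + 2^3 = 18
So |H| = 18.
Ground atoms are formed by filling each argument slot of a predicate with a term from H, so an r-ary predicate gives |H|^r atoms:
  S: 18^3 = 5832;  R: 18^2 = 324;  P: 18
Total ground atoms: 5832 + 324 + 18 = 6174.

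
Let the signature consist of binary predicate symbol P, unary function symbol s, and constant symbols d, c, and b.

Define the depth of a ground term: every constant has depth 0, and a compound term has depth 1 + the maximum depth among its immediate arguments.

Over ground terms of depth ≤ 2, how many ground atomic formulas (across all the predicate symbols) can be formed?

First count ground terms of depth ≤ 2.
If N_k denotes the number of depth-≤k ground terms, the 3 constants give N_0 = 3, and each function symbol of arity r contributes N_{k-1}^r new terms at level k: N_k = 3 + N_{k-1}.
N_0 = 3
N_1 = 3 + 3 = 6
N_2 = 3 + 6 = 9
Explicitly: d, c, b, s(d), s(c), s(b), s(s(d)), s(s(c)), s(s(b)).
So |H| = 9.
For each predicate symbol, the number of ground atoms is |H| raised to its arity; summing:
  P: 9^2 = 81
Total ground atoms: 81.

81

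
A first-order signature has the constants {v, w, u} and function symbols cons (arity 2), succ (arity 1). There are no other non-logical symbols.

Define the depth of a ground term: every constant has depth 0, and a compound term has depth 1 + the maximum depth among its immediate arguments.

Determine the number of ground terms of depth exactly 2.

If N_k denotes the number of depth-≤k ground terms, the 3 constants give N_0 = 3, and each function symbol of arity r contributes N_{k-1}^r new terms at level k: N_k = 3 + N_{k-1}^2 + N_{k-1}.
N_0 = 3
N_1 = 3 + 3^2 + 3 = 15
N_2 = 3 + 15^2 + 15 = 243
Terms of depth exactly 2: N_2 − N_1 = 243 − 15 = 228.

228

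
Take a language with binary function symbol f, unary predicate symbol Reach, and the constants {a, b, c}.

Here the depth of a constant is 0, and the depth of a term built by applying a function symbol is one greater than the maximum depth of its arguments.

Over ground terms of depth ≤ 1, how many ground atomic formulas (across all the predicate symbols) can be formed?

First count ground terms of depth ≤ 1.
If N_k denotes the number of depth-≤k ground terms, the 3 constants give N_0 = 3, and each function symbol of arity r contributes N_{k-1}^r new terms at level k: N_k = 3 + N_{k-1}^2.
N_0 = 3
N_1 = 3 + 3^2 = 12
So |H| = 12.
A ground atom is a predicate applied to a tuple of terms from H, so the count is the sum over predicates of |H|^arity:
  Reach: 12
Total ground atoms: 12.

12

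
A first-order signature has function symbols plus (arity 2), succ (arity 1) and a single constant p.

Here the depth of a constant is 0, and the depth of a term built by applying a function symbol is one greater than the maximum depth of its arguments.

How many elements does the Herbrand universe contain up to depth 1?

3

If N_k denotes the number of depth-≤k ground terms, the 1 constant gives N_0 = 1, and each function symbol of arity r contributes N_{k-1}^r new terms at level k: N_k = 1 + N_{k-1}^2 + N_{k-1}.
N_0 = 1
N_1 = 1 + 1^2 + 1 = 3
Explicitly: p, plus(p, p), succ(p).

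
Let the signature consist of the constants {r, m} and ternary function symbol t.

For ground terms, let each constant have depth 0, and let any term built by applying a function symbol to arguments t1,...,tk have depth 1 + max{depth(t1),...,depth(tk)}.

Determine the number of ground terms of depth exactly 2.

992

Let N_k = |{terms of depth ≤ k}|. Then N_0 = 2 and N_k = 2 + N_{k-1}^3 for k ≥ 1 (one summand per function symbol, arity giving the exponent).
N_0 = 2
N_1 = 2 + 2^3 = 10
N_2 = 2 + 10^3 = 1002
Terms of depth exactly 2: N_2 − N_1 = 1002 − 10 = 992.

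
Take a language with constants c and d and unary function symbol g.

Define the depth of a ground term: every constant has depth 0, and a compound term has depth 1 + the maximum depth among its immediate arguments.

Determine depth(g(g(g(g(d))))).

depth(g(d)) = 1 + depth(d) = 1 + 0 = 1
depth(g(g(d))) = 1 + depth(g(d)) = 1 + 1 = 2
depth(g(g(g(d)))) = 1 + depth(g(g(d))) = 1 + 2 = 3
depth(g(g(g(g(d))))) = 1 + depth(g(g(g(d)))) = 1 + 3 = 4

4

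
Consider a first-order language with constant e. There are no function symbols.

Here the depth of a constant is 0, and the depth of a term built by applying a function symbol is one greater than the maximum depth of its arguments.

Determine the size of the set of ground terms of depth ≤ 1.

With no function symbols every ground term is a constant, so there is exactly 1 ground term at every depth bound.
N_0 = 1
N_1 = 1
Explicitly: e.

1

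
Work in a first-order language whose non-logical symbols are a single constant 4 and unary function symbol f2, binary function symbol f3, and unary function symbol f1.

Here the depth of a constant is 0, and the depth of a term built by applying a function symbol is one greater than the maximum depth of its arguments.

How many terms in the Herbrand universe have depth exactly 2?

21

Let N_k count ground terms of depth at most k. Each non-constant term of depth ≤ k is some function symbol applied to depth-≤(k−1) arguments, giving N_k = 1 + N_{k-1} + N_{k-1}^2 + N_{k-1}.
N_0 = 1
N_1 = 1 + 1 + 1^2 + 1 = 4
N_2 = 1 + 4 + 4^2 + 4 = 25
Terms of depth exactly 2: N_2 − N_1 = 25 − 4 = 21.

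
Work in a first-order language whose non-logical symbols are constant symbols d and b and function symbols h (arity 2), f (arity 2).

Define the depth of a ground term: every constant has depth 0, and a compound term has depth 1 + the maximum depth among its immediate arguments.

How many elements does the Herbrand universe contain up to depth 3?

81610

Write N_k for the number of ground terms of depth ≤ k. A term of depth ≤ k is either a constant or a function symbol applied to arguments of depth ≤ k−1, so N_k = 2 + N_{k-1}^2 + N_{k-1}^2.
N_0 = 2
N_1 = 2 + 2^2 + 2^2 = 10
N_2 = 2 + 10^2 + 10^2 = 202
N_3 = 2 + 202^2 + 202^2 = 81610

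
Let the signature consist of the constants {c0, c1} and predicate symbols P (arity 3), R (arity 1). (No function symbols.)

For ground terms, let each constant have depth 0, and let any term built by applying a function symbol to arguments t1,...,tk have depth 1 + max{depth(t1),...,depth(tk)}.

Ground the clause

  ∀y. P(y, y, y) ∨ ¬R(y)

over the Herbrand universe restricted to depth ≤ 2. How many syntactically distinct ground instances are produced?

Ground terms of depth ≤ 2:
  With no function symbols every ground term is a constant, so there are exactly 2 ground terms at every depth bound.
  N_0 = 2
  N_1 = 2
  N_2 = 2
  Explicitly: c0, c1.
So there are 2 ground terms available for substitution.
There is 1 variable to instantiate (y),  occurring in at least one literal, so different choices give different ground instances.
Number of ground instances = 2.

2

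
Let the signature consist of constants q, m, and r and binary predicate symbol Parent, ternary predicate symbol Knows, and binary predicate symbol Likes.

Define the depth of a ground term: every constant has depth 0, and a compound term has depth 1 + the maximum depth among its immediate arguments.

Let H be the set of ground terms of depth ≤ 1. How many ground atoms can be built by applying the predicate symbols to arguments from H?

45

First count ground terms of depth ≤ 1.
With no function symbols every ground term is a constant, so there are exactly 3 ground terms at every depth bound.
N_0 = 3
N_1 = 3
So |H| = 3.
A ground atom is a predicate applied to a tuple of terms from H, so the count is the sum over predicates of |H|^arity:
  Parent: 3^2 = 9;  Knows: 3^3 = 27;  Likes: 3^2 = 9
Total ground atoms: 9 + 27 + 9 = 45.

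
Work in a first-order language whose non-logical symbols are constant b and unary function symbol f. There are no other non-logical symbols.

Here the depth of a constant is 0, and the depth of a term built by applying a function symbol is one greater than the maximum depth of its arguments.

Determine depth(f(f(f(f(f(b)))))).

5

depth(f(b)) = 1 + depth(b) = 1 + 0 = 1
depth(f(f(b))) = 1 + depth(f(b)) = 1 + 1 = 2
depth(f(f(f(b)))) = 1 + depth(f(f(b))) = 1 + 2 = 3
depth(f(f(f(f(b))))) = 1 + depth(f(f(f(b)))) = 1 + 3 = 4
depth(f(f(f(f(f(b)))))) = 1 + depth(f(f(f(f(b))))) = 1 + 4 = 5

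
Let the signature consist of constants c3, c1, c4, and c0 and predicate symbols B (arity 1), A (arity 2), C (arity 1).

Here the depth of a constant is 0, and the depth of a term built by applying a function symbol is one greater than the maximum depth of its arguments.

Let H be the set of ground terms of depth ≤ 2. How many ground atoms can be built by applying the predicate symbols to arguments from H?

First count ground terms of depth ≤ 2.
With no function symbols every ground term is a constant, so there are exactly 4 ground terms at every depth bound.
N_0 = 4
N_1 = 4
N_2 = 4
Explicitly: c3, c1, c4, c0.
So |H| = 4.
Ground atoms are formed by filling each argument slot of a predicate with a term from H, so an r-ary predicate gives |H|^r atoms:
  B: 4;  A: 4^2 = 16;  C: 4
Total ground atoms: 4 + 16 + 4 = 24.

24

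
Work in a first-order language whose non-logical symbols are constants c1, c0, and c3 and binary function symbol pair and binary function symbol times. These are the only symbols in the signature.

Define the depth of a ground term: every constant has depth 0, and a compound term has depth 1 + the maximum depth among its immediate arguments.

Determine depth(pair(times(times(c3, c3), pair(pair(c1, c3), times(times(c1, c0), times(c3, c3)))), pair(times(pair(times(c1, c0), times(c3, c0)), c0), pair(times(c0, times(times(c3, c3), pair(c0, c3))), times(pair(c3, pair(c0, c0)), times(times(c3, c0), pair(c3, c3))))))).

6

depth(times(c3, c3)) = 1 + max(0, 0) = 1
depth(pair(c1, c3)) = 1 + max(0, 0) = 1
depth(times(c1, c0)) = 1 + max(0, 0) = 1
depth(times(times(c1, c0), times(c3, c3))) = 1 + max(1, 1) = 2
depth(pair(pair(c1, c3), times(times(c1, c0), times(c3, c3)))) = 1 + max(1, 2) = 3
depth(times(times(c3, c3), pair(pair(c1, c3), times(times(c1, c0), times(c3, c3))))) = 1 + max(1, 3) = 4
depth(times(c3, c0)) = 1 + max(0, 0) = 1
depth(pair(times(c1, c0), times(c3, c0))) = 1 + max(1, 1) = 2
depth(times(pair(times(c1, c0), times(c3, c0)), c0)) = 1 + max(2, 0) = 3
depth(pair(c0, c3)) = 1 + max(0, 0) = 1
depth(times(times(c3, c3), pair(c0, c3))) = 1 + max(1, 1) = 2
depth(times(c0, times(times(c3, c3), pair(c0, c3)))) = 1 + max(0, 2) = 3
depth(pair(c0, c0)) = 1 + max(0, 0) = 1
depth(pair(c3, pair(c0, c0))) = 1 + max(0, 1) = 2
depth(pair(c3, c3)) = 1 + max(0, 0) = 1
depth(times(times(c3, c0), pair(c3, c3))) = 1 + max(1, 1) = 2
depth(times(pair(c3, pair(c0, c0)), times(times(c3, c0), pair(c3, c3)))) = 1 + max(2, 2) = 3
depth(pair(times(c0, times(times(c3, c3), pair(c0, c3))), times(pair(c3, pair(c0, c0)), times(times(c3, c0), pair(c3, c3))))) = 1 + max(3, 3) = 4
depth(pair(times(pair(times(c1, c0), times(c3, c0)), c0), pair(times(c0, times(times(c3, c3), pair(c0, c3))), times(pair(c3, pair(c0, c0)), times(times(c3, c0), pair(c3, c3)))))) = 1 + max(3, 4) = 5
depth(pair(times(times(c3, c3), pair(pair(c1, c3), times(times(c1, c0), times(c3, c3)))), pair(times(pair(times(c1, c0), times(c3, c0)), c0), pair(times(c0, times(times(c3, c3), pair(c0, c3))), times(pair(c3, pair(c0, c0)), times(times(c3, c0), pair(c3, c3))))))) = 1 + max(4, 5) = 6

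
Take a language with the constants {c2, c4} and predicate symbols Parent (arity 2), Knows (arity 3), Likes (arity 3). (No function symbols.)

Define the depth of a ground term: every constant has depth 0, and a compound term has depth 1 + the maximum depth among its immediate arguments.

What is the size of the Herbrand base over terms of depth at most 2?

20

First count ground terms of depth ≤ 2.
With no function symbols every ground term is a constant, so there are exactly 2 ground terms at every depth bound.
N_0 = 2
N_1 = 2
N_2 = 2
So |H| = 2.
Ground atoms are formed by filling each argument slot of a predicate with a term from H, so an r-ary predicate gives |H|^r atoms:
  Parent: 2^2 = 4;  Knows: 2^3 = 8;  Likes: 2^3 = 8
Total ground atoms: 4 + 8 + 8 = 20.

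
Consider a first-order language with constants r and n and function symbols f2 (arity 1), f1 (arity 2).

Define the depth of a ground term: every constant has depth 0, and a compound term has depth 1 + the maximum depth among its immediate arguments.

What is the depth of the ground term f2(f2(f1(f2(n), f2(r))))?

4

depth(f2(n)) = 1 + depth(n) = 1 + 0 = 1
depth(f2(r)) = 1 + depth(r) = 1 + 0 = 1
depth(f1(f2(n), f2(r))) = 1 + max(1, 1) = 2
depth(f2(f1(f2(n), f2(r)))) = 1 + depth(f1(f2(n), f2(r))) = 1 + 2 = 3
depth(f2(f2(f1(f2(n), f2(r))))) = 1 + depth(f2(f1(f2(n), f2(r)))) = 1 + 3 = 4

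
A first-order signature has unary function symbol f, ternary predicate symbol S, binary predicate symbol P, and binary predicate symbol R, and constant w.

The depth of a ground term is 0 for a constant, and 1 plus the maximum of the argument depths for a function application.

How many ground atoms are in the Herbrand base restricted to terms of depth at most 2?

45

First count ground terms of depth ≤ 2.
Write N_k for the number of ground terms of depth ≤ k. A term of depth ≤ k is either a constant or a function symbol applied to arguments of depth ≤ k−1, so N_k = 1 + N_{k-1}.
N_0 = 1
N_1 = 1 + 1 = 2
N_2 = 1 + 2 = 3
So |H| = 3.
A ground atom is a predicate applied to a tuple of terms from H, so the count is the sum over predicates of |H|^arity:
  S: 3^3 = 27;  P: 3^2 = 9;  R: 3^2 = 9
Total ground atoms: 27 + 9 + 9 = 45.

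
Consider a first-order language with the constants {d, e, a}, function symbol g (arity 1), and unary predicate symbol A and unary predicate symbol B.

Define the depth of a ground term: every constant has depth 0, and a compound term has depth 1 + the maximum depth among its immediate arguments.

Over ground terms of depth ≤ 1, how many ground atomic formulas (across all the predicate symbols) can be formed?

First count ground terms of depth ≤ 1.
Let N_k = |{terms of depth ≤ k}|. Then N_0 = 3 and N_k = 3 + N_{k-1} for k ≥ 1 (one summand per function symbol, arity giving the exponent).
N_0 = 3
N_1 = 3 + 3 = 6
Explicitly: d, e, a, g(d), g(e), g(a).
So |H| = 6.
Each predicate of arity r yields |H|^r ground atoms (one per choice of an r-tuple from H):
  A: 6;  B: 6
Total ground atoms: 6 + 6 = 12.

12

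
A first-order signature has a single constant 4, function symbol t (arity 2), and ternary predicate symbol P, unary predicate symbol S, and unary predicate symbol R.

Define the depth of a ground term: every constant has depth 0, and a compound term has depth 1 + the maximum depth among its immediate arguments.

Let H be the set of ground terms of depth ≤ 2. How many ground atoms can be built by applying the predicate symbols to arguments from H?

135

First count ground terms of depth ≤ 2.
If N_k denotes the number of depth-≤k ground terms, the 1 constant gives N_0 = 1, and each function symbol of arity r contributes N_{k-1}^r new terms at level k: N_k = 1 + N_{k-1}^2.
N_0 = 1
N_1 = 1 + 1^2 = 2
N_2 = 1 + 2^2 = 5
Explicitly: 4, t(4, 4), t(4, t(4, 4)), t(t(4, 4), 4), t(t(4, 4), t(4, 4)).
So |H| = 5.
Ground atoms are formed by filling each argument slot of a predicate with a term from H, so an r-ary predicate gives |H|^r atoms:
  P: 5^3 = 125;  S: 5;  R: 5
Total ground atoms: 125 + 5 + 5 = 135.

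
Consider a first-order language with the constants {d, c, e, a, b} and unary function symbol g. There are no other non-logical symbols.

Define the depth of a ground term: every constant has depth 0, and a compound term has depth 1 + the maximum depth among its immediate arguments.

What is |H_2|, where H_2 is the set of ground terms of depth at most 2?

15

Write N_k for the number of ground terms of depth ≤ k. A term of depth ≤ k is either a constant or a function symbol applied to arguments of depth ≤ k−1, so N_k = 5 + N_{k-1}.
N_0 = 5
N_1 = 5 + 5 = 10
N_2 = 5 + 10 = 15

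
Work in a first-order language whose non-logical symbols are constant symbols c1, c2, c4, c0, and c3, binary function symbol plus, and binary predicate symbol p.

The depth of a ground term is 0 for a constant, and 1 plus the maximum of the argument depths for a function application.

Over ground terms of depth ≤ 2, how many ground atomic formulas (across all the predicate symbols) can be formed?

819025

First count ground terms of depth ≤ 2.
If N_k denotes the number of depth-≤k ground terms, the 5 constants give N_0 = 5, and each function symbol of arity r contributes N_{k-1}^r new terms at level k: N_k = 5 + N_{k-1}^2.
N_0 = 5
N_1 = 5 + 5^2 = 30
N_2 = 5 + 30^2 = 905
So |H| = 905.
A ground atom is a predicate applied to a tuple of terms from H, so the count is the sum over predicates of |H|^arity:
  p: 905^2 = 819025
Total ground atoms: 819025.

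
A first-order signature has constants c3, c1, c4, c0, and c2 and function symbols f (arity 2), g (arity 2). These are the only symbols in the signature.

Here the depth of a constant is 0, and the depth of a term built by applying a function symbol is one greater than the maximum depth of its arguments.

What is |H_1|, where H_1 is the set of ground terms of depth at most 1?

If N_k denotes the number of depth-≤k ground terms, the 5 constants give N_0 = 5, and each function symbol of arity r contributes N_{k-1}^r new terms at level k: N_k = 5 + N_{k-1}^2 + N_{k-1}^2.
N_0 = 5
N_1 = 5 + 5^2 + 5^2 = 55

55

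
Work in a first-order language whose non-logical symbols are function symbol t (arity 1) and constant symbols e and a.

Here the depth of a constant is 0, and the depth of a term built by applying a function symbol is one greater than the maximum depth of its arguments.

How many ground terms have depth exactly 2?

2

Count level by level. With function symbols t/1, the terms of depth ≤ k are the 2 constants together with each function applied to depth-≤(k−1) tuples, so N_k = 2 + N_{k-1}.
N_0 = 2
N_1 = 2 + 2 = 4
N_2 = 2 + 4 = 6
Terms of depth exactly 2: N_2 − N_1 = 6 − 4 = 2.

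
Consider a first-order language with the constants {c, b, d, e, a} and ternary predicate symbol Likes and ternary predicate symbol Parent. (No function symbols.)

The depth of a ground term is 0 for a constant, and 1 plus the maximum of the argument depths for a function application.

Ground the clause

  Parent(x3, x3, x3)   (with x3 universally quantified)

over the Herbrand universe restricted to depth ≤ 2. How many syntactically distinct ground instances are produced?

5

Ground terms of depth ≤ 2:
  With no function symbols every ground term is a constant, so there are exactly 5 ground terms at every depth bound.
  N_0 = 5
  N_1 = 5
  N_2 = 5
So there are 5 ground terms available for substitution.
The variable x3 ranges independently over the available ground terms, and distinct assignments produce distinct instances.
Number of ground instances = 5.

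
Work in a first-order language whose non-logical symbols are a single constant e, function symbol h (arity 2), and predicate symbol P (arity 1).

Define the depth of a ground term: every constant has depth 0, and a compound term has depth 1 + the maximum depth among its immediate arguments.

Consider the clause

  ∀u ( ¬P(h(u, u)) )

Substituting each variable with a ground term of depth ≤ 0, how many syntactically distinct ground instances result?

1

Ground terms of depth ≤ 0:
  Write N_k for the number of ground terms of depth ≤ k. A term of depth ≤ k is either a constant or a function symbol applied to arguments of depth ≤ k−1, so N_k = 1 + N_{k-1}^2.
  N_0 = 1
So there is exactly 1 ground term available for substitution.
There is 1 variable to instantiate (u),  occurring in at least one literal, so different choices give different ground instances.
Number of ground instances = 1.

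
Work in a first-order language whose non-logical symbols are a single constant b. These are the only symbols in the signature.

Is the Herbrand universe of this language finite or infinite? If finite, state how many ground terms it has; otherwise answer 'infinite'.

1

There are no function symbols, so the only ground term is the single constant.
The Herbrand universe is {b}, finite with 1 element.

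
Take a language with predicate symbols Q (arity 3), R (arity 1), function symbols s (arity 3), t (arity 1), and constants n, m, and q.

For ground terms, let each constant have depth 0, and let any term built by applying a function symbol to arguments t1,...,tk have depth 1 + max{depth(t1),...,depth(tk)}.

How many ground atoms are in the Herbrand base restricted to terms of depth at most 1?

First count ground terms of depth ≤ 1.
Let N_k count ground terms of depth at most k. Each non-constant term of depth ≤ k is some function symbol applied to depth-≤(k−1) arguments, giving N_k = 3 + N_{k-1}^3 + N_{k-1}.
N_0 = 3
N_1 = 3 + 3^3 + 3 = 33
So |H| = 33.
Each predicate of arity r yields |H|^r ground atoms (one per choice of an r-tuple from H):
  Q: 33^3 = 35937;  R: 33
Total ground atoms: 35937 + 33 = 35970.

35970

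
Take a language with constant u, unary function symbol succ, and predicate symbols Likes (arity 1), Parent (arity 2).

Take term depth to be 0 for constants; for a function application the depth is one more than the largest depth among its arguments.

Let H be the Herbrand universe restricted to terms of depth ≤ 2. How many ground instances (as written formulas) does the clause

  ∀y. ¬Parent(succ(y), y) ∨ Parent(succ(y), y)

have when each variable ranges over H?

Ground terms of depth ≤ 2:
  If N_k denotes the number of depth-≤k ground terms, the 1 constant gives N_0 = 1, and each function symbol of arity r contributes N_{k-1}^r new terms at level k: N_k = 1 + N_{k-1}.
  N_0 = 1
  N_1 = 1 + 1 = 2
  N_2 = 1 + 2 = 3
So there are 3 ground terms available for substitution.
The clause has 1 distinct variable (y), which appears in the body. In the free term algebra distinct substitutions yield syntactically distinct ground instances.
Number of ground instances = 3.

3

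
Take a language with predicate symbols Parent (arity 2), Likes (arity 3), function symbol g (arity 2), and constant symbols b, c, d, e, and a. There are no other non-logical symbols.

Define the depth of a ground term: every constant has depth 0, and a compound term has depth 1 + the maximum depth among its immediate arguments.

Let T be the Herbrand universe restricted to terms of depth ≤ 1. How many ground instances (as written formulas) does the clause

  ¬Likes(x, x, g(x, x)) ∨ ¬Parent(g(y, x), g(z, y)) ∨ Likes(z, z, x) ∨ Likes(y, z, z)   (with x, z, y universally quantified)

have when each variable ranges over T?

Ground terms of depth ≤ 1:
  If N_k denotes the number of depth-≤k ground terms, the 5 constants give N_0 = 5, and each function symbol of arity r contributes N_{k-1}^r new terms at level k: N_k = 5 + N_{k-1}^2.
  N_0 = 5
  N_1 = 5 + 5^2 = 30
So there are 30 ground terms available for substitution.
The clause has 3 distinct variables (x, z, y), each appearing in the body. In the free term algebra distinct substitutions yield syntactically distinct ground instances.
Number of ground instances = 30^3 = 27000.

27000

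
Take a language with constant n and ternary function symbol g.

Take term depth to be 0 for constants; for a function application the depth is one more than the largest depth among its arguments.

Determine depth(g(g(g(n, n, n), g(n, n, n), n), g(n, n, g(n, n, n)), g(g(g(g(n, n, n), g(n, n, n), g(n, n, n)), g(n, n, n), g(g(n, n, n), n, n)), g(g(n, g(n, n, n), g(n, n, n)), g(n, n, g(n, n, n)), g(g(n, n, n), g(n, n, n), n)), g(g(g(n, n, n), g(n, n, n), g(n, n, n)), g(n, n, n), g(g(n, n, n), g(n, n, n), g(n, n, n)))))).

5

depth(g(n, n, n)) = 1 + max(0, 0, 0) = 1
depth(g(g(n, n, n), g(n, n, n), n)) = 1 + max(1, 1, 0) = 2
depth(g(n, n, g(n, n, n))) = 1 + max(0, 0, 1) = 2
depth(g(g(n, n, n), g(n, n, n), g(n, n, n))) = 1 + max(1, 1, 1) = 2
depth(g(g(n, n, n), n, n)) = 1 + max(1, 0, 0) = 2
depth(g(g(g(n, n, n), g(n, n, n), g(n, n, n)), g(n, n, n), g(g(n, n, n), n, n))) = 1 + max(2, 1, 2) = 3
depth(g(n, g(n, n, n), g(n, n, n))) = 1 + max(0, 1, 1) = 2
depth(g(g(n, g(n, n, n), g(n, n, n)), g(n, n, g(n, n, n)), g(g(n, n, n), g(n, n, n), n))) = 1 + max(2, 2, 2) = 3
depth(g(g(g(n, n, n), g(n, n, n), g(n, n, n)), g(n, n, n), g(g(n, n, n), g(n, n, n), g(n, n, n)))) = 1 + max(2, 1, 2) = 3
depth(g(g(g(g(n, n, n), g(n, n, n), g(n, n, n)), g(n, n, n), g(g(n, n, n), n, n)), g(g(n, g(n, n, n), g(n, n, n)), g(n, n, g(n, n, n)), g(g(n, n, n), g(n, n, n), n)), g(g(g(n, n, n), g(n, n, n), g(n, n, n)), g(n, n, n), g(g(n, n, n), g(n, n, n), g(n, n, n))))) = 1 + max(3, 3, 3) = 4
depth(g(g(g(n, n, n), g(n, n, n), n), g(n, n, g(n, n, n)), g(g(g(g(n, n, n), g(n, n, n), g(n, n, n)), g(n, n, n), g(g(n, n, n), n, n)), g(g(n, g(n, n, n), g(n, n, n)), g(n, n, g(n, n, n)), g(g(n, n, n), g(n, n, n), n)), g(g(g(n, n, n), g(n, n, n), g(n, n, n)), g(n, n, n), g(g(n, n, n), g(n, n, n), g(n, n, n)))))) = 1 + max(2, 2, 4) = 5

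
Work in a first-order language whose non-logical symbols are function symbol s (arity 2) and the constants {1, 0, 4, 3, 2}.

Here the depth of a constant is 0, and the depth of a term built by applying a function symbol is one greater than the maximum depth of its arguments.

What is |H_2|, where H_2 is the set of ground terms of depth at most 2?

Count level by level. With function symbols s/2, the terms of depth ≤ k are the 5 constants together with each function applied to depth-≤(k−1) tuples, so N_k = 5 + N_{k-1}^2.
N_0 = 5
N_1 = 5 + 5^2 = 30
N_2 = 5 + 30^2 = 905

905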